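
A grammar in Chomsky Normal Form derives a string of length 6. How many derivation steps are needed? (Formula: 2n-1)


Chomsky Normal Form derivation:
String length n = 6
Each step either:
  - Splits a nonterminal into two (n-1 such steps)
  - Converts a nonterminal to terminal (n such steps)
Total = (n-1) + n = 2n - 1
= 2(6) - 1
= 12 - 1
= 11

11


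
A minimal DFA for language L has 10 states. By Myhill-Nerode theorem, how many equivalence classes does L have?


Myhill-Nerode theorem:
Number of equivalence classes = number of states in minimal DFA
Minimal DFA states = 10
Therefore equivalence classes = 10

10


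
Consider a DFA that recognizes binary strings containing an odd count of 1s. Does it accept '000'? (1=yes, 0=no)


DFA has 2 states: q_even (start, accept=no) and q_odd
Processing string '000' character by character:
  Position 0: read '0', 1-count=0 -> q_even (no change)
  Position 1: read '0', 1-count=0 -> q_even (no change)
  Position 2: read '0', 1-count=0 -> q_even (no change)
Final state: q_even, total 1s = 0 (even); the DFA requires an odd count -> reject

0


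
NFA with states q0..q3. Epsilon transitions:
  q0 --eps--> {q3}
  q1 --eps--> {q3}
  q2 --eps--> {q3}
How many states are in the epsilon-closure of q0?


Starting from q0
Initialize closure = {q0}
Follow epsilon from q0 -> add q3
Final closure: {q0, q3}
Size = 2

2


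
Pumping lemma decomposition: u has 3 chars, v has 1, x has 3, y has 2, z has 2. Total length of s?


|s| = |u| + |v| + |x| + |y| + |z|
= 3 + 1 + 3 + 2 + 2
= 4 + 3 + 4
= 7 + 4
= 11

11


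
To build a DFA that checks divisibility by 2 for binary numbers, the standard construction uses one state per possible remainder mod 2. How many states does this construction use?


Divisibility by 2 is tracked via the remainder mod 2: 0, 1, ..., 1
The construction assigns one state to each remainder
Number of remainders = 2

2


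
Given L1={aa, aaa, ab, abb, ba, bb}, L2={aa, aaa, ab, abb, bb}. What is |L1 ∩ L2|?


L1 = {aa, aaa, ab, abb, ba, bb}
L2 = {aa, aaa, ab, abb, bb}
Checking each string in L1 against L2:
  'aa': in L2? Yes
  'aaa': in L2? Yes
  'ab': in L2? Yes
  'abb': in L2? Yes
  'ba': in L2? No
  'bb': in L2? Yes
Intersection = {aa, aaa, ab, abb, bb}
|L1 ∩ L2| = 5

5


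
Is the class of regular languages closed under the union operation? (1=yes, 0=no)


Regular languages are closed under:
- Union (DFA product construction)
- Intersection (DFA product construction)
- Complement (swap accept/reject states)
- Concatenation (NFA construction)
- Kleene star (NFA construction)
union is in this list
Therefore: closed

1


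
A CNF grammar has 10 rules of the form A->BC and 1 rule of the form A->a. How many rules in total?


CNF allows two rule forms:
  A -> BC (binary): 10 rules
  A -> a (terminal): 1 rule
Total = 10 + 1 = 11

11


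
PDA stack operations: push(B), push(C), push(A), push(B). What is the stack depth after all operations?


Tracing stack operations:
  push(B) -> stack = [B], depth=1
  push(C) -> stack = [B,C], depth=2
  push(A) -> stack = [B,C,A], depth=3
  push(B) -> stack = [B,C,A,B], depth=4
Final depth = 4

4


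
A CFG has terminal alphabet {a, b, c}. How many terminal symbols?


Terminal symbols: a, b, c
Counting each: a (#1), b (#2), c (#3)
Total = 3

3


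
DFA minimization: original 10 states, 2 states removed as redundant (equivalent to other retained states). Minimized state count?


Original DFA: 10 states
Redundant states removed: 2
Minimized states = original - removed
= 10 - 2
= 8

8


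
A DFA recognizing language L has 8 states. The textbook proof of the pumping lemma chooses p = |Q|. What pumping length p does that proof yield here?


Pumping lemma for regular languages (standard proof):
Take p = |Q|, the number of DFA states.
Any string of length >= |Q| passes through |Q|+1 states while reading its first |Q| symbols,
so by pigeonhole some state repeats, giving the loop that can be pumped.
Here |Q| = 8
Therefore the proof uses p = 8

8


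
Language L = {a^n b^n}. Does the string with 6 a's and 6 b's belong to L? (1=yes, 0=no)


Language requires equal numbers of a's and b's
PDA pushes for each 'a', pops for each 'b'
Number of a's = 6
Number of b's = 6
6 == 6 -> Accept

1


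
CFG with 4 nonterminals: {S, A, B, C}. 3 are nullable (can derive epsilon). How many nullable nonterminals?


Nonterminals: {S, A, B, C}
A nonterminal is nullable if it can derive epsilon
Counting nullable nonterminals: 3
Total nullable = 3

3


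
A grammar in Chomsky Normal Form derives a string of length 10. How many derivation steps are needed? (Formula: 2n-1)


Chomsky Normal Form derivation:
String length n = 10
Each step either:
  - Splits a nonterminal into two (n-1 such steps)
  - Converts a nonterminal to terminal (n such steps)
Total = (n-1) + n = 2n - 1
= 2(10) - 1
= 20 - 1
= 19

19


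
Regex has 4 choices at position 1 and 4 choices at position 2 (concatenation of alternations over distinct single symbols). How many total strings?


First group: 4 alternatives
Second group: 4 alternatives
Concatenation: each choice from group 1 pairs with each from group 2
Total = 4 x 4 = 16

16


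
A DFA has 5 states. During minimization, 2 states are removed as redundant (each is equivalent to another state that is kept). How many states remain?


Original DFA: 5 states
Redundant states removed: 2
Minimized states = original - removed
= 5 - 2
= 3

3


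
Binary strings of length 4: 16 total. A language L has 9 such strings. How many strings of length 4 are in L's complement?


Alphabet: {0,1}
String length: 4
Total strings of length 4 = 2^4 = 16
Strings in L = 9
Complement = total - |L|
= 16 - 9
= 7

7


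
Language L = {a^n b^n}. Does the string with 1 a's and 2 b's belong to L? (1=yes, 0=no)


Language requires equal numbers of a's and b's
PDA pushes for each 'a', pops for each 'b'
Number of a's = 1
Number of b's = 2
1 != 2 -> Reject

0


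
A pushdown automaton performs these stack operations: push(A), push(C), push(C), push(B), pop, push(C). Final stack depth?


Tracing stack operations:
  push(A) -> stack = [A], depth=1
  push(C) -> stack = [A,C], depth=2
  push(C) -> stack = [A,C,C], depth=3
  push(B) -> stack = [A,C,C,B], depth=4
  pop -> removed B, stack = [A,C,C], depth=3
  push(C) -> stack = [A,C,C,C], depth=4
Final depth = 4

4


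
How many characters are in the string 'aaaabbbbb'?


String: 'aaaabbbbb'
Counting characters:
  'a' appears 4 time(s)
  'b' appears 5 time(s)
Total length = 4 + 5 = 9

9


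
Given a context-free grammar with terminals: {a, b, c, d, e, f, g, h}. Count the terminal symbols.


Terminal symbols: a, b, c, d, e, f, g, h
Counting each: a (#1), b (#2), c (#3), d (#4), e (#5), f (#6), g (#7), h (#8)
Total = 8

8


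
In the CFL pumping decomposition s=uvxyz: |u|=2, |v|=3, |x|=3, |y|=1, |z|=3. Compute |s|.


|s| = |u| + |v| + |x| + |y| + |z|
= 2 + 3 + 3 + 1 + 3
= 5 + 3 + 4
= 8 + 4
= 12

12


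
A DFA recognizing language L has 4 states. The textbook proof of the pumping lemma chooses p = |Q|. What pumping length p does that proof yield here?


Pumping lemma for regular languages (standard proof):
Take p = |Q|, the number of DFA states.
Any string of length >= |Q| passes through |Q|+1 states while reading its first |Q| symbols,
so by pigeonhole some state repeats, giving the loop that can be pumped.
Here |Q| = 4
Therefore the proof uses p = 4

4


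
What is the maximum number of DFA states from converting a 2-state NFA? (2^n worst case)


NFA has 2 states
Subset construction: each DFA state = subset of NFA states
Maximum subsets = 2^2
2^2 = 4

4


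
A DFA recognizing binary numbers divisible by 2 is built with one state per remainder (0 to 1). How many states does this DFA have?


Divisibility by 2 is tracked via the remainder mod 2: 0, 1, ..., 1
The construction assigns one state to each remainder
Number of remainders = 2

2


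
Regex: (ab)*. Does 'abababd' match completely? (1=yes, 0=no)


Pattern: (ab)*
String: 'abababd'
Pattern requires: zero or more repetitions of 'ab'
Length 7 is odd -> cannot be (ab)* -> no match
Result: 0

0


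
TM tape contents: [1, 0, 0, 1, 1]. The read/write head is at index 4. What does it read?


Tape: [1, 0, 0, 1, 1]
Positions: 0 1 2 3 4
Values:    1 0 0 1 1
Head at position 4
tape[4] = 1

1


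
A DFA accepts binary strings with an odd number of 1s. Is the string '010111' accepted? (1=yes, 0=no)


DFA has 2 states: q_even (start, accept=no) and q_odd
Processing string '010111' character by character:
  Position 0: read '0', 1-count=0 -> q_even (no change)
  Position 1: read '1', 1-count=1 -> q_odd
  Position 2: read '0', 1-count=1 -> q_odd (no change)
  Position 3: read '1', 1-count=2 -> q_even
  Position 4: read '1', 1-count=3 -> q_odd
  Position 5: read '1', 1-count=4 -> q_even
Final state: q_even, total 1s = 4 (even); the DFA requires an odd count -> reject

0


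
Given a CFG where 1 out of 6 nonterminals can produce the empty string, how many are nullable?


Nonterminals: {S, A, B, C, D, E}
A nonterminal is nullable if it can derive epsilon
Counting nullable nonterminals: 1
Total nullable = 1

1


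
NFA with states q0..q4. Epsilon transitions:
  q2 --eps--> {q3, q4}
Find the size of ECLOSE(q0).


Starting from q0
Initialize closure = {q0}
q0 has no outgoing epsilon transitions -> nothing to add
Final closure: {q0}
Size = 1

1


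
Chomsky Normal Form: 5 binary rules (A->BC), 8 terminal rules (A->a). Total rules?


CNF allows two rule forms:
  A -> BC (binary): 5 rules
  A -> a (terminal): 8 rules
Total = 5 + 8 = 13

13


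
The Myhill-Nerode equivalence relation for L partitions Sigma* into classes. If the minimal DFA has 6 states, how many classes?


Myhill-Nerode theorem:
Number of equivalence classes = number of states in minimal DFA
Minimal DFA states = 6
Therefore equivalence classes = 6

6


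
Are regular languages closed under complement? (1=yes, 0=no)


Regular languages are closed under all standard operations:
- Union: Yes (product construction)
- Intersection: Yes (product construction)
- Complement: Yes (swap accept/reject)
- Concatenation: Yes (NFA construction)
Operation: complement -> Closed

1


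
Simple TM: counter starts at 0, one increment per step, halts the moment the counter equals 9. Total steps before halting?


Counter starts at 0. Counting sequence:
  Step 1: counter = 1
  Step 2: counter = 2
  Step 3: counter = 3
  Step 4: counter = 4
  Step 5: counter = 5
  Step 6: counter = 6
  ...
  Step 9: counter = 9
Counter reached 9 -> halt
Total steps = 9

9


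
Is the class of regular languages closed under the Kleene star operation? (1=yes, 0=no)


Regular languages are closed under:
- Union (DFA product construction)
- Intersection (DFA product construction)
- Complement (swap accept/reject states)
- Concatenation (NFA construction)
- Kleene star (NFA construction)
Kleene star is in this list
Therefore: closed

1


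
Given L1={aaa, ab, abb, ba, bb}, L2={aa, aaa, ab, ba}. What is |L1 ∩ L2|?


L1 = {aaa, ab, abb, ba, bb}
L2 = {aa, aaa, ab, ba}
Checking each string in L1 against L2:
  'aaa': in L2? Yes
  'ab': in L2? Yes
  'abb': in L2? No
  'ba': in L2? Yes
  'bb': in L2? No
Intersection = {aaa, ab, ba}
|L1 ∩ L2| = 3

3


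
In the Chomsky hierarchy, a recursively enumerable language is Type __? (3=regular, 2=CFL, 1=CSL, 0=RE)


Chomsky hierarchy levels:
  Type 3: Regular (DFA/NFA/regex)
  Type 2: Context-free (PDA)
  Type 1: Context-sensitive
  Type 0: Recursively enumerable (TM)
'recursively enumerable' corresponds to Type 0

0


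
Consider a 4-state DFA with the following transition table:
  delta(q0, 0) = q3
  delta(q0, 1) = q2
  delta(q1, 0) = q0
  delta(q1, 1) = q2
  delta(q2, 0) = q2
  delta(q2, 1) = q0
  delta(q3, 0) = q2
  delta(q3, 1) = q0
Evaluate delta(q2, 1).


Looking up transition function:
delta(q2, 1) in the table
Row: q2, Column: 1
Result: q0

q0


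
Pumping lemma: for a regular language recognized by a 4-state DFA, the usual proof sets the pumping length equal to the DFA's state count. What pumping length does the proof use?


Pumping lemma for regular languages (standard proof):
Take p = |Q|, the number of DFA states.
Any string of length >= |Q| passes through |Q|+1 states while reading its first |Q| symbols,
so by pigeonhole some state repeats, giving the loop that can be pumped.
Here |Q| = 4
Therefore the proof uses p = 4

4


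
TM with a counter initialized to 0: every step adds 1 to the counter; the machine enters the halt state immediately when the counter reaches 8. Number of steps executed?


Counter starts at 0. Counting sequence:
  Step 1: counter = 1
  Step 2: counter = 2
  Step 3: counter = 3
  Step 4: counter = 4
  Step 5: counter = 5
  Step 6: counter = 6
  Step 7: counter = 7
  Step 8: counter = 8
Counter reached 8 -> halt
Total steps = 8

8


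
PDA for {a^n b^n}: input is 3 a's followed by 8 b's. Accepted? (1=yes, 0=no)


Language requires equal numbers of a's and b's
PDA pushes for each 'a', pops for each 'b'
Number of a's = 3
Number of b's = 8
3 != 8 -> Reject

0


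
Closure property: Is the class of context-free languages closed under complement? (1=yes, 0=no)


CFL closure properties:
  Closed under: union, concatenation, Kleene star
  NOT closed under: intersection, complement
Operation 'complement' is in not-closed list -> No (not closed)

0


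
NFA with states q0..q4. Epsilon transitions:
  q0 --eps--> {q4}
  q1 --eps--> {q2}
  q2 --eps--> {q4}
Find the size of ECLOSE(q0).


Starting from q0
Initialize closure = {q0}
Follow epsilon from q0 -> add q4
Final closure: {q0, q4}
Size = 2

2


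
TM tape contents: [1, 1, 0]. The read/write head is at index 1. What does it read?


Tape: [1, 1, 0]
Positions: 0 1 2
Values:    1 1 0
Head at position 1
tape[1] = 1

1


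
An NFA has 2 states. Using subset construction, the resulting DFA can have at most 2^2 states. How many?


NFA has 2 states
Subset construction: each DFA state = subset of NFA states
Maximum subsets = 2^2
2^2 = 4

4


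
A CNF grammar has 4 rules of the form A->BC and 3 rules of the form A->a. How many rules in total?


CNF allows two rule forms:
  A -> BC (binary): 4 rules
  A -> a (terminal): 3 rules
Total = 4 + 3 = 7

7


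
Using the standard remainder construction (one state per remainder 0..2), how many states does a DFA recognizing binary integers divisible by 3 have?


Divisibility by 3 is tracked via the remainder mod 3: 0, 1, ..., 2
The construction assigns one state to each remainder
Number of remainders = 3

3


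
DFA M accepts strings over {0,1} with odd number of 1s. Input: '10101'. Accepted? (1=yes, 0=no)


DFA has 2 states: q_even (start, accept=no) and q_odd
Processing string '10101' character by character:
  Position 0: read '1', 1-count=1 -> q_odd
  Position 1: read '0', 1-count=1 -> q_odd (no change)
  Position 2: read '1', 1-count=2 -> q_even
  Position 3: read '0', 1-count=2 -> q_even (no change)
  Position 4: read '1', 1-count=3 -> q_odd
Final state: q_odd, total 1s = 3 (odd); the DFA requires an odd count -> accept

1


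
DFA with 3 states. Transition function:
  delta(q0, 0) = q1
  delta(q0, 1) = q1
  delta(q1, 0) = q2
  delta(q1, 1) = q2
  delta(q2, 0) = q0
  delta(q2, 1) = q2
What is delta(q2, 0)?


Looking up transition function:
delta(q2, 0) in the table
Row: q2, Column: 0
Result: q0

q0


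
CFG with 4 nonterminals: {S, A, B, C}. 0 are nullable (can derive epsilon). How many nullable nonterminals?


Nonterminals: {S, A, B, C}
A nonterminal is nullable if it can derive epsilon
Counting nullable nonterminals: 0
Total nullable = 0

0


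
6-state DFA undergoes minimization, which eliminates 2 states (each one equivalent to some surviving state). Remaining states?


Original DFA: 6 states
Redundant states removed: 2
Minimized states = original - removed
= 6 - 2
= 4

4


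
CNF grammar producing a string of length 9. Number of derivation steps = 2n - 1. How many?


Chomsky Normal Form derivation:
String length n = 9
Each step either:
  - Splits a nonterminal into two (n-1 such steps)
  - Converts a nonterminal to terminal (n such steps)
Total = (n-1) + n = 2n - 1
= 2(9) - 1
= 18 - 1
= 17

17


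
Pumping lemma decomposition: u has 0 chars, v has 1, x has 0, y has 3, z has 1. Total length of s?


|s| = |u| + |v| + |x| + |y| + |z|
= 0 + 1 + 0 + 3 + 1
= 1 + 0 + 4
= 1 + 4
= 5

5


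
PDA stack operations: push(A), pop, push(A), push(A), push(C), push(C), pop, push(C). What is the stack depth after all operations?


Tracing stack operations:
  push(A) -> stack = [A], depth=1
  pop -> removed A, stack = [], depth=0
  push(A) -> stack = [A], depth=1
  push(A) -> stack = [A,A], depth=2
  push(C) -> stack = [A,A,C], depth=3
  push(C) -> stack = [A,A,C,C], depth=4
  pop -> removed C, stack = [A,A,C], depth=3
  push(C) -> stack = [A,A,C,C], depth=4
Final depth = 4

4


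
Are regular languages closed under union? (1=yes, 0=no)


Regular languages are closed under:
- Union (DFA product construction)
- Intersection (DFA product construction)
- Complement (swap accept/reject states)
- Concatenation (NFA construction)
- Kleene star (NFA construction)
union is in this list
Therefore: closed

1


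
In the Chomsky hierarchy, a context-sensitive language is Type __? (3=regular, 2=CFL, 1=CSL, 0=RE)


Chomsky hierarchy levels:
  Type 3: Regular (DFA/NFA/regex)
  Type 2: Context-free (PDA)
  Type 1: Context-sensitive
  Type 0: Recursively enumerable (TM)
'context-sensitive' corresponds to Type 1

1


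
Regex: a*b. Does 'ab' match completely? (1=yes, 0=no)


Pattern: a*b
String: 'ab'
Pattern requires: zero or more 'a's followed by exactly one 'b'
Found 1 leading 'a's
Remaining: 'b'
Remaining is exactly 'b' -> match
Result: 1

1


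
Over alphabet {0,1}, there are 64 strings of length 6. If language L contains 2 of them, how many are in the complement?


Alphabet: {0,1}
String length: 6
Total strings of length 6 = 2^6 = 64
Strings in L = 2
Complement = total - |L|
= 64 - 2
= 62

62


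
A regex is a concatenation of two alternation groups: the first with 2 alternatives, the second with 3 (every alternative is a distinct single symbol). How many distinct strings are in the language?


First group: 2 alternatives
Second group: 3 alternatives
Concatenation: each choice from group 1 pairs with each from group 2
Total = 2 x 3 = 6

6


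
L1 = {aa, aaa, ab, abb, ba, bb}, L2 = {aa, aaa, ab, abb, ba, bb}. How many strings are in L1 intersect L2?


L1 = {aa, aaa, ab, abb, ba, bb}
L2 = {aa, aaa, ab, abb, ba, bb}
Checking each string in L1 against L2:
  'aa': in L2? Yes
  'aaa': in L2? Yes
  'ab': in L2? Yes
  'abb': in L2? Yes
  'ba': in L2? Yes
  'bb': in L2? Yes
Intersection = {aa, aaa, ab, abb, ba, bb}
|L1 ∩ L2| = 6

6


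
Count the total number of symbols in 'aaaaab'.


String: 'aaaaab'
Counting characters:
  'a' appears 5 time(s)
  'b' appears 1 time(s)
Total length = 5 + 1 = 6

6


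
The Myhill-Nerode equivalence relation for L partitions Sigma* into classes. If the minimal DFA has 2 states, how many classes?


Myhill-Nerode theorem:
Number of equivalence classes = number of states in minimal DFA
Minimal DFA states = 2
Therefore equivalence classes = 2

2


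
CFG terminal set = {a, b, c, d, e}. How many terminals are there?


Terminal symbols: a, b, c, d, e
Counting each: a (#1), b (#2), c (#3), d (#4), e (#5)
Total = 5

5


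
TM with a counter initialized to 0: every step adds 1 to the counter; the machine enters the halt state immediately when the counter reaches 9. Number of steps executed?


Counter starts at 0. Counting sequence:
  Step 1: counter = 1
  Step 2: counter = 2
  Step 3: counter = 3
  Step 4: counter = 4
  Step 5: counter = 5
  Step 6: counter = 6
  ...
  Step 9: counter = 9
Counter reached 9 -> halt
Total steps = 9

9


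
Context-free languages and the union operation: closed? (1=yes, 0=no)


CFL closure properties:
  Closed under: union, concatenation, Kleene star
  NOT closed under: intersection, complement
Operation 'union' is in closed list -> Yes (closed)

1


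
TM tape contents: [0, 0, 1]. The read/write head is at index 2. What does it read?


Tape: [0, 0, 1]
Positions: 0 1 2
Values:    0 0 1
Head at position 2
tape[2] = 1

1


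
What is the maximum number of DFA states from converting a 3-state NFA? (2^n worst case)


NFA has 3 states
Subset construction: each DFA state = subset of NFA states
Maximum subsets = 2^3
2^3 = 8

8


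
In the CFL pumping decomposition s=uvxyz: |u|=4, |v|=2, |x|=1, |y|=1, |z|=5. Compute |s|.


|s| = |u| + |v| + |x| + |y| + |z|
= 4 + 2 + 1 + 1 + 5
= 6 + 1 + 6
= 7 + 6
= 13

13


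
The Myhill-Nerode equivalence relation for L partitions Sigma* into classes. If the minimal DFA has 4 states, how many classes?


Myhill-Nerode theorem:
Number of equivalence classes = number of states in minimal DFA
Minimal DFA states = 4
Therefore equivalence classes = 4

4


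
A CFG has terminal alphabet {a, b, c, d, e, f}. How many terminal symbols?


Terminal symbols: a, b, c, d, e, f
Counting each: a (#1), b (#2), c (#3), d (#4), e (#5), f (#6)
Total = 6

6


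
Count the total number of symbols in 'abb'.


String: 'abb'
Counting characters:
  'a' appears 1 time(s)
  'b' appears 2 time(s)
Total length = 1 + 2 = 3

3


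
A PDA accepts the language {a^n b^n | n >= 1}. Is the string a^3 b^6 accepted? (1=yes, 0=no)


Language requires equal numbers of a's and b's
PDA pushes for each 'a', pops for each 'b'
Number of a's = 3
Number of b's = 6
3 != 6 -> Reject

0


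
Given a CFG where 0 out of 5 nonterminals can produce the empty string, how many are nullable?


Nonterminals: {S, A, B, C, D}
A nonterminal is nullable if it can derive epsilon
Counting nullable nonterminals: 0
Total nullable = 0

0


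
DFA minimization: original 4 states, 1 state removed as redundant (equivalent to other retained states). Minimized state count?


Original DFA: 4 states
Redundant states removed: 1
Minimized states = original - removed
= 4 - 1
= 3

3


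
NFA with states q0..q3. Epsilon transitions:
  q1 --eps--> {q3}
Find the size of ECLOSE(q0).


Starting from q0
Initialize closure = {q0}
q0 has no outgoing epsilon transitions -> nothing to add
Final closure: {q0}
Size = 1

1


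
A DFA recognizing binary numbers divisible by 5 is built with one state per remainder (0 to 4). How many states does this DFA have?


Divisibility by 5 is tracked via the remainder mod 5: 0, 1, ..., 4
The construction assigns one state to each remainder
Number of remainders = 5

5


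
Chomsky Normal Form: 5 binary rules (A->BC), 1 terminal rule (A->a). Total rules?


CNF allows two rule forms:
  A -> BC (binary): 5 rules
  A -> a (terminal): 1 rule
Total = 5 + 1 = 6

6


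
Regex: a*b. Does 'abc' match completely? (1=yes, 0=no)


Pattern: a*b
String: 'abc'
Pattern requires: zero or more 'a's followed by exactly one 'b'
Found 1 leading 'a's
Remaining: 'bc'
Remaining is not 'b' -> no match
Result: 0

0


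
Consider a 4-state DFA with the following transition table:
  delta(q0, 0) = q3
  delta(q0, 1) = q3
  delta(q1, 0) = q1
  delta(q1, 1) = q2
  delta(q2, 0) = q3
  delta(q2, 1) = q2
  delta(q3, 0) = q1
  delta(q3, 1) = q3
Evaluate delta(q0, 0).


Looking up transition function:
delta(q0, 0) in the table
Row: q0, Column: 0
Result: q3

q3


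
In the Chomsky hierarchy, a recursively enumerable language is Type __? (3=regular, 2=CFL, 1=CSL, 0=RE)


Chomsky hierarchy levels:
  Type 3: Regular (DFA/NFA/regex)
  Type 2: Context-free (PDA)
  Type 1: Context-sensitive
  Type 0: Recursively enumerable (TM)
'recursively enumerable' corresponds to Type 0

0


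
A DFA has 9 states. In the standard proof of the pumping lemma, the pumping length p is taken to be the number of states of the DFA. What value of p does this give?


Pumping lemma for regular languages (standard proof):
Take p = |Q|, the number of DFA states.
Any string of length >= |Q| passes through |Q|+1 states while reading its first |Q| symbols,
so by pigeonhole some state repeats, giving the loop that can be pumped.
Here |Q| = 9
Therefore the proof uses p = 9

9


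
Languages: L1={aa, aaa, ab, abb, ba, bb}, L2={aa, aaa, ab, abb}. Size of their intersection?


L1 = {aa, aaa, ab, abb, ba, bb}
L2 = {aa, aaa, ab, abb}
Checking each string in L1 against L2:
  'aa': in L2? Yes
  'aaa': in L2? Yes
  'ab': in L2? Yes
  'abb': in L2? Yes
  'ba': in L2? No
  'bb': in L2? No
Intersection = {aa, aaa, ab, abb}
|L1 ∩ L2| = 4

4


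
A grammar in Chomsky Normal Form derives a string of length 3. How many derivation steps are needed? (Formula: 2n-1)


Chomsky Normal Form derivation:
String length n = 3
Each step either:
  - Splits a nonterminal into two (n-1 such steps)
  - Converts a nonterminal to terminal (n such steps)
Total = (n-1) + n = 2n - 1
= 2(3) - 1
= 6 - 1
= 5

5


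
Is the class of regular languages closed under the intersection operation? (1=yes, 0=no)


Regular languages are closed under:
- Union (DFA product construction)
- Intersection (DFA product construction)
- Complement (swap accept/reject states)
- Concatenation (NFA construction)
- Kleene star (NFA construction)
intersection is in this list
Therefore: closed

1


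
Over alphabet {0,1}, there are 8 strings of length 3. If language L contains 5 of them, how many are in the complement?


Alphabet: {0,1}
String length: 3
Total strings of length 3 = 2^3 = 8
Strings in L = 5
Complement = total - |L|
= 8 - 5
= 3

3


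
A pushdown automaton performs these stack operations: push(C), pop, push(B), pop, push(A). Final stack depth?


Tracing stack operations:
  push(C) -> stack = [C], depth=1
  pop -> removed C, stack = [], depth=0
  push(B) -> stack = [B], depth=1
  pop -> removed B, stack = [], depth=0
  push(A) -> stack = [A], depth=1
Final depth = 1

1


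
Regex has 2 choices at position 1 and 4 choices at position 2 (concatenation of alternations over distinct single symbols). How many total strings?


First group: 2 alternatives
Second group: 4 alternatives
Concatenation: each choice from group 1 pairs with each from group 2
Total = 2 x 4 = 8

8


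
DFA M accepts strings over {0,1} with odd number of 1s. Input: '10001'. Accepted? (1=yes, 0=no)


DFA has 2 states: q_even (start, accept=no) and q_odd
Processing string '10001' character by character:
  Position 0: read '1', 1-count=1 -> q_odd
  Position 1: read '0', 1-count=1 -> q_odd (no change)
  Position 2: read '0', 1-count=1 -> q_odd (no change)
  Position 3: read '0', 1-count=1 -> q_odd (no change)
  Position 4: read '1', 1-count=2 -> q_even
Final state: q_even, total 1s = 2 (even); the DFA requires an odd count -> reject

0


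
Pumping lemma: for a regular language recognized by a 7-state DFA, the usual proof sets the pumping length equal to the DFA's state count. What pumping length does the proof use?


Pumping lemma for regular languages (standard proof):
Take p = |Q|, the number of DFA states.
Any string of length >= |Q| passes through |Q|+1 states while reading its first |Q| symbols,
so by pigeonhole some state repeats, giving the loop that can be pumped.
Here |Q| = 7
Therefore the proof uses p = 7

7


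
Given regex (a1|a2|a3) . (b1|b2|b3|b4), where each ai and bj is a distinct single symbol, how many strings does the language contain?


First group: 3 alternatives
Second group: 4 alternatives
Concatenation: each choice from group 1 pairs with each from group 2
Total = 3 x 4 = 12

12


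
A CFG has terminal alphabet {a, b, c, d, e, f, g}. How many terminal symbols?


Terminal symbols: a, b, c, d, e, f, g
Counting each: a (#1), b (#2), c (#3), d (#4), e (#5), f (#6), g (#7)
Total = 7

7


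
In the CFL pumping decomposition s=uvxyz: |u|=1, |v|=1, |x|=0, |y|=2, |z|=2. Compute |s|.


|s| = |u| + |v| + |x| + |y| + |z|
= 1 + 1 + 0 + 2 + 2
= 2 + 0 + 4
= 2 + 4
= 6

6


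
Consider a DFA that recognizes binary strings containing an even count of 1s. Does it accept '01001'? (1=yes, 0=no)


DFA has 2 states: q_even (start, accept=yes) and q_odd
Processing string '01001' character by character:
  Position 0: read '0', 1-count=0 -> q_even (no change)
  Position 1: read '1', 1-count=1 -> q_odd
  Position 2: read '0', 1-count=1 -> q_odd (no change)
  Position 3: read '0', 1-count=1 -> q_odd (no change)
  Position 4: read '1', 1-count=2 -> q_even
Final state: q_even, total 1s = 2 (even); the DFA requires an even count -> accept

1


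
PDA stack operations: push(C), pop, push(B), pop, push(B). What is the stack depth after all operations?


Tracing stack operations:
  push(C) -> stack = [C], depth=1
  pop -> removed C, stack = [], depth=0
  push(B) -> stack = [B], depth=1
  pop -> removed B, stack = [], depth=0
  push(B) -> stack = [B], depth=1
Final depth = 1

1


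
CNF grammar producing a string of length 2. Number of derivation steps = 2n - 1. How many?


Chomsky Normal Form derivation:
String length n = 2
Each step either:
  - Splits a nonterminal into two (n-1 such steps)
  - Converts a nonterminal to terminal (n such steps)
Total = (n-1) + n = 2n - 1
= 2(2) - 1
= 4 - 1
= 3

3


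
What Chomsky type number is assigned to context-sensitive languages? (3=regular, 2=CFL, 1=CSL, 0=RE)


Chomsky hierarchy levels:
  Type 3: Regular (DFA/NFA/regex)
  Type 2: Context-free (PDA)
  Type 1: Context-sensitive
  Type 0: Recursively enumerable (TM)
'context-sensitive' corresponds to Type 1

1


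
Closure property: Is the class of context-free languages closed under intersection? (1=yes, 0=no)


CFL closure properties:
  Closed under: union, concatenation, Kleene star
  NOT closed under: intersection, complement
Operation 'intersection' is in not-closed list -> No (not closed)

0


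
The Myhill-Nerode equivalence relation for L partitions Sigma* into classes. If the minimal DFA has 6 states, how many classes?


Myhill-Nerode theorem:
Number of equivalence classes = number of states in minimal DFA
Minimal DFA states = 6
Therefore equivalence classes = 6

6


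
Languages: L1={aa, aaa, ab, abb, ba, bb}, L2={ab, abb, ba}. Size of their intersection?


L1 = {aa, aaa, ab, abb, ba, bb}
L2 = {ab, abb, ba}
Checking each string in L1 against L2:
  'aa': in L2? No
  'aaa': in L2? No
  'ab': in L2? Yes
  'abb': in L2? Yes
  'ba': in L2? Yes
  'bb': in L2? No
Intersection = {ab, abb, ba}
|L1 ∩ L2| = 3

3


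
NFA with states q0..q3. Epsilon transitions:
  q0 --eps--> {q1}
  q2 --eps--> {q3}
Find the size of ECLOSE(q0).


Starting from q0
Initialize closure = {q0}
Follow epsilon from q0 -> add q1
Final closure: {q0, q1}
Size = 2

2


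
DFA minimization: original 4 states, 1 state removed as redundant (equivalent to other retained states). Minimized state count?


Original DFA: 4 states
Redundant states removed: 1
Minimized states = original - removed
= 4 - 1
= 3

3


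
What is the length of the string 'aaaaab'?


String: 'aaaaab'
Counting characters:
  'a' appears 5 time(s)
  'b' appears 1 time(s)
Total length = 5 + 1 = 6

6


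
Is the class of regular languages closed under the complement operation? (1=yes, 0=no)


Regular languages are closed under:
- Union (DFA product construction)
- Intersection (DFA product construction)
- Complement (swap accept/reject states)
- Concatenation (NFA construction)
- Kleene star (NFA construction)
complement is in this list
Therefore: closed

1


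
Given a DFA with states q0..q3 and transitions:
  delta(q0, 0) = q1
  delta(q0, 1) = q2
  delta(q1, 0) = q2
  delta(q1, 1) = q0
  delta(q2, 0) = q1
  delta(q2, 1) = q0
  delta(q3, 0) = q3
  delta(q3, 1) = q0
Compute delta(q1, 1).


Looking up transition function:
delta(q1, 1) in the table
Row: q1, Column: 1
Result: q0

q0


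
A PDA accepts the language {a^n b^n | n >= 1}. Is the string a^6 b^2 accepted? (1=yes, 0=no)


Language requires equal numbers of a's and b's
PDA pushes for each 'a', pops for each 'b'
Number of a's = 6
Number of b's = 2
6 != 2 -> Reject

0


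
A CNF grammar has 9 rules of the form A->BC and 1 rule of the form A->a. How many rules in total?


CNF allows two rule forms:
  A -> BC (binary): 9 rules
  A -> a (terminal): 1 rule
Total = 9 + 1 = 10

10


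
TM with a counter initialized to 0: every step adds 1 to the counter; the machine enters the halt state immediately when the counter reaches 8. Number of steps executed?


Counter starts at 0. Counting sequence:
  Step 1: counter = 1
  Step 2: counter = 2
  Step 3: counter = 3
  Step 4: counter = 4
  Step 5: counter = 5
  Step 6: counter = 6
  Step 7: counter = 7
  Step 8: counter = 8
Counter reached 8 -> halt
Total steps = 8

8


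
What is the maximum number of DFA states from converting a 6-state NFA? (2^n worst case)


NFA has 6 states
Subset construction: each DFA state = subset of NFA states
Maximum subsets = 2^6
2^6 = 64

64


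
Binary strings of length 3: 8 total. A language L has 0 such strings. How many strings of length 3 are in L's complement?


Alphabet: {0,1}
String length: 3
Total strings of length 3 = 2^3 = 8
Strings in L = 0
Complement = total - |L|
= 8 - 0
= 8

8


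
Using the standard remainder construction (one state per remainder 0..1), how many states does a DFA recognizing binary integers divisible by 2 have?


Divisibility by 2 is tracked via the remainder mod 2: 0, 1, ..., 1
The construction assigns one state to each remainder
Number of remainders = 2

2


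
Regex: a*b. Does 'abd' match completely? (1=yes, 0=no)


Pattern: a*b
String: 'abd'
Pattern requires: zero or more 'a's followed by exactly one 'b'
Found 1 leading 'a's
Remaining: 'bd'
Remaining is not 'b' -> no match
Result: 0

0


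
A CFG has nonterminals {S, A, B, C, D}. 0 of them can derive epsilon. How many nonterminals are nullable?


Nonterminals: {S, A, B, C, D}
A nonterminal is nullable if it can derive epsilon
Counting nullable nonterminals: 0
Total nullable = 0

0


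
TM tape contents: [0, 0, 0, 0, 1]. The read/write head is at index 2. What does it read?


Tape: [0, 0, 0, 0, 1]
Positions: 0 1 2 3 4
Values:    0 0 0 0 1
Head at position 2
tape[2] = 0

0


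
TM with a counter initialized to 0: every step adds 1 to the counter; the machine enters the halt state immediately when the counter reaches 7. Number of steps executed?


Counter starts at 0. Counting sequence:
  Step 1: counter = 1
  Step 2: counter = 2
  Step 3: counter = 3
  Step 4: counter = 4
  Step 5: counter = 5
  Step 6: counter = 6
  Step 7: counter = 7
Counter reached 7 -> halt
Total steps = 7

7


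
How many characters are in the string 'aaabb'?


String: 'aaabb'
Counting characters:
  'a' appears 3 time(s)
  'b' appears 2 time(s)
Total length = 3 + 2 = 5

5


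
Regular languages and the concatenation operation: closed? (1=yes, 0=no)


Regular languages are closed under all standard operations:
- Union: Yes (product construction)
- Intersection: Yes (product construction)
- Complement: Yes (swap accept/reject)
- Concatenation: Yes (NFA construction)
Operation: concatenation -> Closed

1


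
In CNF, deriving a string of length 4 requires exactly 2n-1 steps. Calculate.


Chomsky Normal Form derivation:
String length n = 4
Each step either:
  - Splits a nonterminal into two (n-1 such steps)
  - Converts a nonterminal to terminal (n such steps)
Total = (n-1) + n = 2n - 1
= 2(4) - 1
= 8 - 1
= 7

7


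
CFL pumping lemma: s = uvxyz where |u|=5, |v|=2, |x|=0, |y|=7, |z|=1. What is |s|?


|s| = |u| + |v| + |x| + |y| + |z|
= 5 + 2 + 0 + 7 + 1
= 7 + 0 + 8
= 7 + 8
= 15

15


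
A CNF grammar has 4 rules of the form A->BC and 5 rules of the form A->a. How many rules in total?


CNF allows two rule forms:
  A -> BC (binary): 4 rules
  A -> a (terminal): 5 rules
Total = 4 + 5 = 9

9


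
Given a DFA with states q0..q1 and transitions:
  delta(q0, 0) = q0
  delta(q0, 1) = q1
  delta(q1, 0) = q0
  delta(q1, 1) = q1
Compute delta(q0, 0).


Looking up transition function:
delta(q0, 0) in the table
Row: q0, Column: 0
Result: q0

q0


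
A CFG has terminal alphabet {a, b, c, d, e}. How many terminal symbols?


Terminal symbols: a, b, c, d, e
Counting each: a (#1), b (#2), c (#3), d (#4), e (#5)
Total = 5

5


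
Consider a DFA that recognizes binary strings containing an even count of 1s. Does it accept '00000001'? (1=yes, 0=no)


DFA has 2 states: q_even (start, accept=yes) and q_odd
Processing string '00000001' character by character:
  Position 0: read '0', 1-count=0 -> q_even (no change)
  Position 1: read '0', 1-count=0 -> q_even (no change)
  Position 2: read '0', 1-count=0 -> q_even (no change)
  Position 3: read '0', 1-count=0 -> q_even (no change)
  Position 4: read '0', 1-count=0 -> q_even (no change)
  Position 5: read '0', 1-count=0 -> q_even (no change)
  Position 6: read '0', 1-count=0 -> q_even (no change)
  Position 7: read '1', 1-count=1 -> q_odd
Final state: q_odd, total 1s = 1 (odd); the DFA requires an even count -> reject

0


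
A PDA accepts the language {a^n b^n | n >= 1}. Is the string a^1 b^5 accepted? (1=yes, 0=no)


Language requires equal numbers of a's and b's
PDA pushes for each 'a', pops for each 'b'
Number of a's = 1
Number of b's = 5
1 != 5 -> Reject

0


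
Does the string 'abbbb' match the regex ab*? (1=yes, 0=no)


Pattern: ab*
String: 'abbbb'
Pattern requires: exactly one 'a' followed by zero or more 'b's
First char is 'a' -> OK
Rest 'bbbb': all b's? Yes
Result: 1

1


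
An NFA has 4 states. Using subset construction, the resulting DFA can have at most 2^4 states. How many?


NFA has 4 states
Subset construction: each DFA state = subset of NFA states
Maximum subsets = 2^4
2^4 = 16

16


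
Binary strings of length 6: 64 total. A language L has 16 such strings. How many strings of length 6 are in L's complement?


Alphabet: {0,1}
String length: 6
Total strings of length 6 = 2^6 = 64
Strings in L = 16
Complement = total - |L|
= 64 - 16
= 48

48


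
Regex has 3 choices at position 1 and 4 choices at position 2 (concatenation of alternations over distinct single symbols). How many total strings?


First group: 3 alternatives
Second group: 4 alternatives
Concatenation: each choice from group 1 pairs with each from group 2
Total = 3 x 4 = 12

12


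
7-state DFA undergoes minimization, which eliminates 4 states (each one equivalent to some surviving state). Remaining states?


Original DFA: 7 states
Redundant states removed: 4
Minimized states = original - removed
= 7 - 4
= 3

3


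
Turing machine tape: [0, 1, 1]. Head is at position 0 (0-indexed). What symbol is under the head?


Tape: [0, 1, 1]
Positions: 0 1 2
Values:    0 1 1
Head at position 0
tape[0] = 0

0


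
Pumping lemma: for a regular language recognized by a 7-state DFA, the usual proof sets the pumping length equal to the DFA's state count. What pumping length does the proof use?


Pumping lemma for regular languages (standard proof):
Take p = |Q|, the number of DFA states.
Any string of length >= |Q| passes through |Q|+1 states while reading its first |Q| symbols,
so by pigeonhole some state repeats, giving the loop that can be pumped.
Here |Q| = 7
Therefore the proof uses p = 7

7


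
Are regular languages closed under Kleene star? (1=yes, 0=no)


Regular languages are closed under:
- Union (DFA product construction)
- Intersection (DFA product construction)
- Complement (swap accept/reject states)
- Concatenation (NFA construction)
- Kleene star (NFA construction)
Kleene star is in this list
Therefore: closed

1


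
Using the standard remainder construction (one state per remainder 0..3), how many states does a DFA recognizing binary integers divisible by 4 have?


Divisibility by 4 is tracked via the remainder mod 4: 0, 1, ..., 3
The construction assigns one state to each remainder
Number of remainders = 4

4
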